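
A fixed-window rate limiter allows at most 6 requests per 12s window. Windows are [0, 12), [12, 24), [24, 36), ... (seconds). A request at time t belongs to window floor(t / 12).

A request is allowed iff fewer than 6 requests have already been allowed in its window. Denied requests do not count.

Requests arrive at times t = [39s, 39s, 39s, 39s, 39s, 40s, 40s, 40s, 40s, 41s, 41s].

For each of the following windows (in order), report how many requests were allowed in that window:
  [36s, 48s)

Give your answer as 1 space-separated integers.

Processing requests:
  req#1 t=39s (window 3): ALLOW
  req#2 t=39s (window 3): ALLOW
  req#3 t=39s (window 3): ALLOW
  req#4 t=39s (window 3): ALLOW
  req#5 t=39s (window 3): ALLOW
  req#6 t=40s (window 3): ALLOW
  req#7 t=40s (window 3): DENY
  req#8 t=40s (window 3): DENY
  req#9 t=40s (window 3): DENY
  req#10 t=41s (window 3): DENY
  req#11 t=41s (window 3): DENY

Allowed counts by window: 6

Answer: 6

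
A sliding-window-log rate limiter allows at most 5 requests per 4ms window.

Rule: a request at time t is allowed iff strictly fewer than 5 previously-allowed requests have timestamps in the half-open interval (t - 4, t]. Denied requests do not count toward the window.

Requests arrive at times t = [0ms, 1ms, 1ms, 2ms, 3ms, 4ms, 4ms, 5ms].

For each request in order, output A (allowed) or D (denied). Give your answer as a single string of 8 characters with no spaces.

Tracking allowed requests in the window:
  req#1 t=0ms: ALLOW
  req#2 t=1ms: ALLOW
  req#3 t=1ms: ALLOW
  req#4 t=2ms: ALLOW
  req#5 t=3ms: ALLOW
  req#6 t=4ms: ALLOW
  req#7 t=4ms: DENY
  req#8 t=5ms: ALLOW

Answer: AAAAAADA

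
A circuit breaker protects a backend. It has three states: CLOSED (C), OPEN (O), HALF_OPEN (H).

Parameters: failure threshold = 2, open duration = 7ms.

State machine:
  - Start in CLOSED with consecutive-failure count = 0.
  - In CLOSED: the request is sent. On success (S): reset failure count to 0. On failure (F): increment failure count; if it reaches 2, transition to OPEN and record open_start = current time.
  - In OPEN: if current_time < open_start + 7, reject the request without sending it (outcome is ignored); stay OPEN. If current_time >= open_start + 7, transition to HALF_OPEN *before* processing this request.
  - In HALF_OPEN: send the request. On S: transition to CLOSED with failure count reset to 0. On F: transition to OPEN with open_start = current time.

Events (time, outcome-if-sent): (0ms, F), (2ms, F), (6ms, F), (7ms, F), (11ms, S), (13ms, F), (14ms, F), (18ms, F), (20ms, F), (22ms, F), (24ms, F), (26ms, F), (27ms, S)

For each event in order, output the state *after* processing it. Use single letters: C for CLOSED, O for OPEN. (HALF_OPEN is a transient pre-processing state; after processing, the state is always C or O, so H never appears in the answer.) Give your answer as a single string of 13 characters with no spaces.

State after each event:
  event#1 t=0ms outcome=F: state=CLOSED
  event#2 t=2ms outcome=F: state=OPEN
  event#3 t=6ms outcome=F: state=OPEN
  event#4 t=7ms outcome=F: state=OPEN
  event#5 t=11ms outcome=S: state=CLOSED
  event#6 t=13ms outcome=F: state=CLOSED
  event#7 t=14ms outcome=F: state=OPEN
  event#8 t=18ms outcome=F: state=OPEN
  event#9 t=20ms outcome=F: state=OPEN
  event#10 t=22ms outcome=F: state=OPEN
  event#11 t=24ms outcome=F: state=OPEN
  event#12 t=26ms outcome=F: state=OPEN
  event#13 t=27ms outcome=S: state=OPEN

Answer: COOOCCOOOOOOO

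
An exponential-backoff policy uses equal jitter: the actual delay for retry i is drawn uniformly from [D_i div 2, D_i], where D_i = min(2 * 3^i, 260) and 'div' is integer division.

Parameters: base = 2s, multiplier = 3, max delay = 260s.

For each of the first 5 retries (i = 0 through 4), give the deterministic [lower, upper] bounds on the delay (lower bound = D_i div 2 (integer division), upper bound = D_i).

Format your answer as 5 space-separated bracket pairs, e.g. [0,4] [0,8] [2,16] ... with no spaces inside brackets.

Computing bounds per retry:
  i=0: D_i=min(2*3^0,260)=2, bounds=[1,2]
  i=1: D_i=min(2*3^1,260)=6, bounds=[3,6]
  i=2: D_i=min(2*3^2,260)=18, bounds=[9,18]
  i=3: D_i=min(2*3^3,260)=54, bounds=[27,54]
  i=4: D_i=min(2*3^4,260)=162, bounds=[81,162]

Answer: [1,2] [3,6] [9,18] [27,54] [81,162]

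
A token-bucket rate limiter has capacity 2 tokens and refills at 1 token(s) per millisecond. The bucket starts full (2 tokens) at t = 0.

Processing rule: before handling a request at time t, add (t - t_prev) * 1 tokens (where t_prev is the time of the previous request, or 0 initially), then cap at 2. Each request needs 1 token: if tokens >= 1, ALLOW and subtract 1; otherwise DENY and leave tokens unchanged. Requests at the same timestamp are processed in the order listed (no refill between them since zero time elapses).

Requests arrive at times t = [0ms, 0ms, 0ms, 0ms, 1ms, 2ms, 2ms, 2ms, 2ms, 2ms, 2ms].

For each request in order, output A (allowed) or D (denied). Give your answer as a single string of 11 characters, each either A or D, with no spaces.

Answer: AADDAADDDDD

Derivation:
Simulating step by step:
  req#1 t=0ms: ALLOW
  req#2 t=0ms: ALLOW
  req#3 t=0ms: DENY
  req#4 t=0ms: DENY
  req#5 t=1ms: ALLOW
  req#6 t=2ms: ALLOW
  req#7 t=2ms: DENY
  req#8 t=2ms: DENY
  req#9 t=2ms: DENY
  req#10 t=2ms: DENY
  req#11 t=2ms: DENY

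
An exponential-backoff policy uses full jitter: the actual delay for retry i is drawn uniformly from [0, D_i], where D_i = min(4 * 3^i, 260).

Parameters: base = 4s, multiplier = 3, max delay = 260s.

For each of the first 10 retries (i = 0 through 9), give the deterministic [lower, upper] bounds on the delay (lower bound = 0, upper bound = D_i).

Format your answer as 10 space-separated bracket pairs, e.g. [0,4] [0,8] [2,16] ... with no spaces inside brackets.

Answer: [0,4] [0,12] [0,36] [0,108] [0,260] [0,260] [0,260] [0,260] [0,260] [0,260]

Derivation:
Computing bounds per retry:
  i=0: D_i=min(4*3^0,260)=4, bounds=[0,4]
  i=1: D_i=min(4*3^1,260)=12, bounds=[0,12]
  i=2: D_i=min(4*3^2,260)=36, bounds=[0,36]
  i=3: D_i=min(4*3^3,260)=108, bounds=[0,108]
  i=4: D_i=min(4*3^4,260)=260, bounds=[0,260]
  i=5: D_i=min(4*3^5,260)=260, bounds=[0,260]
  i=6: D_i=min(4*3^6,260)=260, bounds=[0,260]
  i=7: D_i=min(4*3^7,260)=260, bounds=[0,260]
  i=8: D_i=min(4*3^8,260)=260, bounds=[0,260]
  i=9: D_i=min(4*3^9,260)=260, bounds=[0,260]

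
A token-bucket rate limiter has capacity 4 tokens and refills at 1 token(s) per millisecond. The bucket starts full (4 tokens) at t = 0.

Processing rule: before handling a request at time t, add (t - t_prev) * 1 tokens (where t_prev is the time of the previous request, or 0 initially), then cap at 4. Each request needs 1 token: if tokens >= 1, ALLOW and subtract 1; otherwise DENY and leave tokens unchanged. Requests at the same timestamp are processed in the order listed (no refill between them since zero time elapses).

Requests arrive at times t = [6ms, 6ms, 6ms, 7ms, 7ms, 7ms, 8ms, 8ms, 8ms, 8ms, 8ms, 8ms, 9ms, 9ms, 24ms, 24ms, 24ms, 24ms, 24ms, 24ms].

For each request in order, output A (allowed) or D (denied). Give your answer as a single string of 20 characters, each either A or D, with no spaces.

Simulating step by step:
  req#1 t=6ms: ALLOW
  req#2 t=6ms: ALLOW
  req#3 t=6ms: ALLOW
  req#4 t=7ms: ALLOW
  req#5 t=7ms: ALLOW
  req#6 t=7ms: DENY
  req#7 t=8ms: ALLOW
  req#8 t=8ms: DENY
  req#9 t=8ms: DENY
  req#10 t=8ms: DENY
  req#11 t=8ms: DENY
  req#12 t=8ms: DENY
  req#13 t=9ms: ALLOW
  req#14 t=9ms: DENY
  req#15 t=24ms: ALLOW
  req#16 t=24ms: ALLOW
  req#17 t=24ms: ALLOW
  req#18 t=24ms: ALLOW
  req#19 t=24ms: DENY
  req#20 t=24ms: DENY

Answer: AAAAADADDDDDADAAAADD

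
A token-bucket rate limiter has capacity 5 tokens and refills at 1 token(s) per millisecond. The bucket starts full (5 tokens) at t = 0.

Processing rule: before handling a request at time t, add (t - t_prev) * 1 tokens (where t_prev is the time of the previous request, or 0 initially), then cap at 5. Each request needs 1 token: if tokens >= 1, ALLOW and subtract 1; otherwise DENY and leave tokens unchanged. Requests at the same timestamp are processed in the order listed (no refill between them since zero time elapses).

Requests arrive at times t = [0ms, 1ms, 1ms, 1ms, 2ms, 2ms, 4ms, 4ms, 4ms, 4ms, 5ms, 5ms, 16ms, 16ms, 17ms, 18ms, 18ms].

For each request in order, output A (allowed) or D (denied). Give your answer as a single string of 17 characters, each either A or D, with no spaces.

Answer: AAAAAAAAADADAAAAA

Derivation:
Simulating step by step:
  req#1 t=0ms: ALLOW
  req#2 t=1ms: ALLOW
  req#3 t=1ms: ALLOW
  req#4 t=1ms: ALLOW
  req#5 t=2ms: ALLOW
  req#6 t=2ms: ALLOW
  req#7 t=4ms: ALLOW
  req#8 t=4ms: ALLOW
  req#9 t=4ms: ALLOW
  req#10 t=4ms: DENY
  req#11 t=5ms: ALLOW
  req#12 t=5ms: DENY
  req#13 t=16ms: ALLOW
  req#14 t=16ms: ALLOW
  req#15 t=17ms: ALLOW
  req#16 t=18ms: ALLOW
  req#17 t=18ms: ALLOW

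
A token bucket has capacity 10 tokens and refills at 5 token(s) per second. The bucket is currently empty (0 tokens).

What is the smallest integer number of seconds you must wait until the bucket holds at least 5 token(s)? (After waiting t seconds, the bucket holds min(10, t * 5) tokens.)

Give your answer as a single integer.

Answer: 1

Derivation:
Need t * 5 >= 5, so t >= 5/5.
Smallest integer t = ceil(5/5) = 1.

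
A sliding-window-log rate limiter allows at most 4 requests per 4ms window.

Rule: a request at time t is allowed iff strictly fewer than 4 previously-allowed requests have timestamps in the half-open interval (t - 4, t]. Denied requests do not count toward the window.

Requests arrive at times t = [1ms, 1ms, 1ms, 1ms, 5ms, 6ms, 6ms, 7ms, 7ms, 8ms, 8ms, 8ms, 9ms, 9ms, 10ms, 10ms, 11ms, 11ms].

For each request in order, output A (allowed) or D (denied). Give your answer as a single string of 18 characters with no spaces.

Answer: AAAAAAAADDDDADAAAD

Derivation:
Tracking allowed requests in the window:
  req#1 t=1ms: ALLOW
  req#2 t=1ms: ALLOW
  req#3 t=1ms: ALLOW
  req#4 t=1ms: ALLOW
  req#5 t=5ms: ALLOW
  req#6 t=6ms: ALLOW
  req#7 t=6ms: ALLOW
  req#8 t=7ms: ALLOW
  req#9 t=7ms: DENY
  req#10 t=8ms: DENY
  req#11 t=8ms: DENY
  req#12 t=8ms: DENY
  req#13 t=9ms: ALLOW
  req#14 t=9ms: DENY
  req#15 t=10ms: ALLOW
  req#16 t=10ms: ALLOW
  req#17 t=11ms: ALLOW
  req#18 t=11ms: DENY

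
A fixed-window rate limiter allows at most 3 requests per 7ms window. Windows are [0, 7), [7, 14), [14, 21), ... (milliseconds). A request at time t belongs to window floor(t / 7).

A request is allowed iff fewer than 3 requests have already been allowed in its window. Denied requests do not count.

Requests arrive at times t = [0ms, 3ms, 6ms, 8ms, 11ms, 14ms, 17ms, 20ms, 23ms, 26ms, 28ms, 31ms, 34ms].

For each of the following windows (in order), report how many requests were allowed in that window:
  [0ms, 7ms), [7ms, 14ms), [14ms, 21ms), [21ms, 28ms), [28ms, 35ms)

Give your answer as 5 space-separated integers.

Processing requests:
  req#1 t=0ms (window 0): ALLOW
  req#2 t=3ms (window 0): ALLOW
  req#3 t=6ms (window 0): ALLOW
  req#4 t=8ms (window 1): ALLOW
  req#5 t=11ms (window 1): ALLOW
  req#6 t=14ms (window 2): ALLOW
  req#7 t=17ms (window 2): ALLOW
  req#8 t=20ms (window 2): ALLOW
  req#9 t=23ms (window 3): ALLOW
  req#10 t=26ms (window 3): ALLOW
  req#11 t=28ms (window 4): ALLOW
  req#12 t=31ms (window 4): ALLOW
  req#13 t=34ms (window 4): ALLOW

Allowed counts by window: 3 2 3 2 3

Answer: 3 2 3 2 3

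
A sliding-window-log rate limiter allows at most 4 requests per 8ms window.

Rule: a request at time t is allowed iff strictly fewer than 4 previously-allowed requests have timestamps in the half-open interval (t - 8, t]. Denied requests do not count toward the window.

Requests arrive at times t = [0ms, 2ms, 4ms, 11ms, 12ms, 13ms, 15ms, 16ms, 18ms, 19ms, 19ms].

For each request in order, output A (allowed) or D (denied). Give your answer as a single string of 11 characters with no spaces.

Tracking allowed requests in the window:
  req#1 t=0ms: ALLOW
  req#2 t=2ms: ALLOW
  req#3 t=4ms: ALLOW
  req#4 t=11ms: ALLOW
  req#5 t=12ms: ALLOW
  req#6 t=13ms: ALLOW
  req#7 t=15ms: ALLOW
  req#8 t=16ms: DENY
  req#9 t=18ms: DENY
  req#10 t=19ms: ALLOW
  req#11 t=19ms: DENY

Answer: AAAAAAADDAD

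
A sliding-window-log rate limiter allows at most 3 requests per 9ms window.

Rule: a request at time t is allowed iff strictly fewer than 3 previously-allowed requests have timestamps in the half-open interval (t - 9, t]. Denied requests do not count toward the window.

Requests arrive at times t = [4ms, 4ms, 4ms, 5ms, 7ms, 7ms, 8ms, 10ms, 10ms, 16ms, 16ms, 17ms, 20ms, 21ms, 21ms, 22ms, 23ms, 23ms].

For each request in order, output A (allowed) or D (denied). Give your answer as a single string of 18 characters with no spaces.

Answer: AAADDDDDDAAADDDDDD

Derivation:
Tracking allowed requests in the window:
  req#1 t=4ms: ALLOW
  req#2 t=4ms: ALLOW
  req#3 t=4ms: ALLOW
  req#4 t=5ms: DENY
  req#5 t=7ms: DENY
  req#6 t=7ms: DENY
  req#7 t=8ms: DENY
  req#8 t=10ms: DENY
  req#9 t=10ms: DENY
  req#10 t=16ms: ALLOW
  req#11 t=16ms: ALLOW
  req#12 t=17ms: ALLOW
  req#13 t=20ms: DENY
  req#14 t=21ms: DENY
  req#15 t=21ms: DENY
  req#16 t=22ms: DENY
  req#17 t=23ms: DENY
  req#18 t=23ms: DENY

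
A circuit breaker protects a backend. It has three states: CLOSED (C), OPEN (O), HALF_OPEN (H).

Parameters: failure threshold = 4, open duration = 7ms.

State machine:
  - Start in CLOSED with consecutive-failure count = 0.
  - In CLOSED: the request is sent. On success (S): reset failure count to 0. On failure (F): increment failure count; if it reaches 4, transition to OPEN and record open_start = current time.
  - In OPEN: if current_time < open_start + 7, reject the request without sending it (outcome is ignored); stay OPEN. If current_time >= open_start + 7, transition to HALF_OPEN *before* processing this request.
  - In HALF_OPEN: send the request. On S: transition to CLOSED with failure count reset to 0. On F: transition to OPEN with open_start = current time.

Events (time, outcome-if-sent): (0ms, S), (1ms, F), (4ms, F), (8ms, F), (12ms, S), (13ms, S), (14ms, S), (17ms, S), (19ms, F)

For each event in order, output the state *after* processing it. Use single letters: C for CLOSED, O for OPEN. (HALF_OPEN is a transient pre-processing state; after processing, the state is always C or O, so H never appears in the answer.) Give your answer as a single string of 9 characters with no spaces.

State after each event:
  event#1 t=0ms outcome=S: state=CLOSED
  event#2 t=1ms outcome=F: state=CLOSED
  event#3 t=4ms outcome=F: state=CLOSED
  event#4 t=8ms outcome=F: state=CLOSED
  event#5 t=12ms outcome=S: state=CLOSED
  event#6 t=13ms outcome=S: state=CLOSED
  event#7 t=14ms outcome=S: state=CLOSED
  event#8 t=17ms outcome=S: state=CLOSED
  event#9 t=19ms outcome=F: state=CLOSED

Answer: CCCCCCCCC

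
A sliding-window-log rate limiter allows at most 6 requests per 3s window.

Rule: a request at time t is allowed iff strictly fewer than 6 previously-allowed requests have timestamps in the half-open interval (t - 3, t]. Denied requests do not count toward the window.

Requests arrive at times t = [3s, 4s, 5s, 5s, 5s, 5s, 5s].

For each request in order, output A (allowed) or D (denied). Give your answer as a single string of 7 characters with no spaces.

Tracking allowed requests in the window:
  req#1 t=3s: ALLOW
  req#2 t=4s: ALLOW
  req#3 t=5s: ALLOW
  req#4 t=5s: ALLOW
  req#5 t=5s: ALLOW
  req#6 t=5s: ALLOW
  req#7 t=5s: DENY

Answer: AAAAAAD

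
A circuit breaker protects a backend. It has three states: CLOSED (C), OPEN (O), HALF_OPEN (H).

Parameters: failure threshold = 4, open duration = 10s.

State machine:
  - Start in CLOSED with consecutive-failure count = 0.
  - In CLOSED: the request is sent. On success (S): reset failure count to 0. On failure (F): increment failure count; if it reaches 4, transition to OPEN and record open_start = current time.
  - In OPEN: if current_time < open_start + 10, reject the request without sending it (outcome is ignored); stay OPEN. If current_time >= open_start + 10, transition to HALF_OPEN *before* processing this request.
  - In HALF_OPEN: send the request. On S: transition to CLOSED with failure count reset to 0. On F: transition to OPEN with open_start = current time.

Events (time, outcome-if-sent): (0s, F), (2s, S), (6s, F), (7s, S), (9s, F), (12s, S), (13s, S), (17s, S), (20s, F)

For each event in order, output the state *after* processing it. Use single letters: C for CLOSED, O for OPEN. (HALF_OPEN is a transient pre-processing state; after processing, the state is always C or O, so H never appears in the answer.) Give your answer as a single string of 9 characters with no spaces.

Answer: CCCCCCCCC

Derivation:
State after each event:
  event#1 t=0s outcome=F: state=CLOSED
  event#2 t=2s outcome=S: state=CLOSED
  event#3 t=6s outcome=F: state=CLOSED
  event#4 t=7s outcome=S: state=CLOSED
  event#5 t=9s outcome=F: state=CLOSED
  event#6 t=12s outcome=S: state=CLOSED
  event#7 t=13s outcome=S: state=CLOSED
  event#8 t=17s outcome=S: state=CLOSED
  event#9 t=20s outcome=F: state=CLOSED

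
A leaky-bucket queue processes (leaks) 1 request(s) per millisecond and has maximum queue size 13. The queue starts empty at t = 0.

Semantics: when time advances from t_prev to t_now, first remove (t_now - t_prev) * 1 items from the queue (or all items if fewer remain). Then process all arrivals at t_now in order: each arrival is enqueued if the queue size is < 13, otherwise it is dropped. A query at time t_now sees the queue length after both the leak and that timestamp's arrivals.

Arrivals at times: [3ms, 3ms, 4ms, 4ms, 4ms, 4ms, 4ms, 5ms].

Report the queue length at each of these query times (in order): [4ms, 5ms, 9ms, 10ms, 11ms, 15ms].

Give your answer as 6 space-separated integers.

Answer: 6 6 2 1 0 0

Derivation:
Queue lengths at query times:
  query t=4ms: backlog = 6
  query t=5ms: backlog = 6
  query t=9ms: backlog = 2
  query t=10ms: backlog = 1
  query t=11ms: backlog = 0
  query t=15ms: backlog = 0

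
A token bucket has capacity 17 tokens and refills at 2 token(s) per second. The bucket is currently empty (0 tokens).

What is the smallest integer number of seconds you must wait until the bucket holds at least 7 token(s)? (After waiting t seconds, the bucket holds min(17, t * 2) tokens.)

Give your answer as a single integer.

Need t * 2 >= 7, so t >= 7/2.
Smallest integer t = ceil(7/2) = 4.

Answer: 4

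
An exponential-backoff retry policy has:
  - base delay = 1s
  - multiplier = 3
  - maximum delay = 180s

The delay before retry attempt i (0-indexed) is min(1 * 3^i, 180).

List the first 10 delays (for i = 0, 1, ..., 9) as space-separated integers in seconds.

Answer: 1 3 9 27 81 180 180 180 180 180

Derivation:
Computing each delay:
  i=0: min(1*3^0, 180) = 1
  i=1: min(1*3^1, 180) = 3
  i=2: min(1*3^2, 180) = 9
  i=3: min(1*3^3, 180) = 27
  i=4: min(1*3^4, 180) = 81
  i=5: min(1*3^5, 180) = 180
  i=6: min(1*3^6, 180) = 180
  i=7: min(1*3^7, 180) = 180
  i=8: min(1*3^8, 180) = 180
  i=9: min(1*3^9, 180) = 180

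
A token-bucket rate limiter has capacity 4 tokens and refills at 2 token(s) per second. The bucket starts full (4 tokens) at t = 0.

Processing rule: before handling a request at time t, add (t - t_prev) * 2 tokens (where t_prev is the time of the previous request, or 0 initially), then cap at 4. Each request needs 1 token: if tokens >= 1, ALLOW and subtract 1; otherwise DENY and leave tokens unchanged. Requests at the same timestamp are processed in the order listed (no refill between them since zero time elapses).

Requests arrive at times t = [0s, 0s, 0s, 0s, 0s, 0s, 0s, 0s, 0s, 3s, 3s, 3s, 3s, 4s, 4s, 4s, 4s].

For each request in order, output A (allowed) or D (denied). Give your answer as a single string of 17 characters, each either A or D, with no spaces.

Simulating step by step:
  req#1 t=0s: ALLOW
  req#2 t=0s: ALLOW
  req#3 t=0s: ALLOW
  req#4 t=0s: ALLOW
  req#5 t=0s: DENY
  req#6 t=0s: DENY
  req#7 t=0s: DENY
  req#8 t=0s: DENY
  req#9 t=0s: DENY
  req#10 t=3s: ALLOW
  req#11 t=3s: ALLOW
  req#12 t=3s: ALLOW
  req#13 t=3s: ALLOW
  req#14 t=4s: ALLOW
  req#15 t=4s: ALLOW
  req#16 t=4s: DENY
  req#17 t=4s: DENY

Answer: AAAADDDDDAAAAAADD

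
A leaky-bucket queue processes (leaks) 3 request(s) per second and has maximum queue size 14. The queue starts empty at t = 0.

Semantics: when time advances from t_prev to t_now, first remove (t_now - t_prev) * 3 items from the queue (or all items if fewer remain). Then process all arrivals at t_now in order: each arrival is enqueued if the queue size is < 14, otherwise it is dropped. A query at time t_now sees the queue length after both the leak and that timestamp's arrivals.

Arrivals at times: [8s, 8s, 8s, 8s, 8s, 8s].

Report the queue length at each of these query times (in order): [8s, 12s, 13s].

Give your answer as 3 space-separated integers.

Queue lengths at query times:
  query t=8s: backlog = 6
  query t=12s: backlog = 0
  query t=13s: backlog = 0

Answer: 6 0 0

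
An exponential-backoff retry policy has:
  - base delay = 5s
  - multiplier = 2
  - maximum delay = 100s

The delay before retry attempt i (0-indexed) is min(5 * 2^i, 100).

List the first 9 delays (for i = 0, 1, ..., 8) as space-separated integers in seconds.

Computing each delay:
  i=0: min(5*2^0, 100) = 5
  i=1: min(5*2^1, 100) = 10
  i=2: min(5*2^2, 100) = 20
  i=3: min(5*2^3, 100) = 40
  i=4: min(5*2^4, 100) = 80
  i=5: min(5*2^5, 100) = 100
  i=6: min(5*2^6, 100) = 100
  i=7: min(5*2^7, 100) = 100
  i=8: min(5*2^8, 100) = 100

Answer: 5 10 20 40 80 100 100 100 100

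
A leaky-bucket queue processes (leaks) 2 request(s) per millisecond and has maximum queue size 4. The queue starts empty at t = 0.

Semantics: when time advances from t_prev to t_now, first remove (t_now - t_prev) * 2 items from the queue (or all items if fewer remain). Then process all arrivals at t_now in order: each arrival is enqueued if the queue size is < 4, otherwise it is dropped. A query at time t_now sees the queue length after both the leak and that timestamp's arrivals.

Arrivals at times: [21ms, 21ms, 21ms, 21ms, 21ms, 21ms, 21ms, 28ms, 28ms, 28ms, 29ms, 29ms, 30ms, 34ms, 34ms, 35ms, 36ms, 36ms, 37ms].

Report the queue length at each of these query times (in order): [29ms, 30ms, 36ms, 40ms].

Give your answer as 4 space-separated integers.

Queue lengths at query times:
  query t=29ms: backlog = 3
  query t=30ms: backlog = 2
  query t=36ms: backlog = 2
  query t=40ms: backlog = 0

Answer: 3 2 2 0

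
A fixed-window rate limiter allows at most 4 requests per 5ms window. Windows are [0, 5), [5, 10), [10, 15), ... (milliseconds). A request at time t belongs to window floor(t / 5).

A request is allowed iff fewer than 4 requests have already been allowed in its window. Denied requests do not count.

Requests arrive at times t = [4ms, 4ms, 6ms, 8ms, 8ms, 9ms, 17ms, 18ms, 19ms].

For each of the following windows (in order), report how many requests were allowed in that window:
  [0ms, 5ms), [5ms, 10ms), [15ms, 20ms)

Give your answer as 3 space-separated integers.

Processing requests:
  req#1 t=4ms (window 0): ALLOW
  req#2 t=4ms (window 0): ALLOW
  req#3 t=6ms (window 1): ALLOW
  req#4 t=8ms (window 1): ALLOW
  req#5 t=8ms (window 1): ALLOW
  req#6 t=9ms (window 1): ALLOW
  req#7 t=17ms (window 3): ALLOW
  req#8 t=18ms (window 3): ALLOW
  req#9 t=19ms (window 3): ALLOW

Allowed counts by window: 2 4 3

Answer: 2 4 3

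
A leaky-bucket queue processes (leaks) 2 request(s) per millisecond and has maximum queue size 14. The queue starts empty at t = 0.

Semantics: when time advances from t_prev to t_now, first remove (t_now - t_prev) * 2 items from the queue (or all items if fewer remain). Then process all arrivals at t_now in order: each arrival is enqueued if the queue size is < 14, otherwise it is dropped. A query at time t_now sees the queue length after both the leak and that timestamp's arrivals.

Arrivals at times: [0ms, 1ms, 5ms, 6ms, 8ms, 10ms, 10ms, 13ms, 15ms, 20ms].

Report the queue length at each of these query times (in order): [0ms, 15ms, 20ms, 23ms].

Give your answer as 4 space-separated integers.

Answer: 1 1 1 0

Derivation:
Queue lengths at query times:
  query t=0ms: backlog = 1
  query t=15ms: backlog = 1
  query t=20ms: backlog = 1
  query t=23ms: backlog = 0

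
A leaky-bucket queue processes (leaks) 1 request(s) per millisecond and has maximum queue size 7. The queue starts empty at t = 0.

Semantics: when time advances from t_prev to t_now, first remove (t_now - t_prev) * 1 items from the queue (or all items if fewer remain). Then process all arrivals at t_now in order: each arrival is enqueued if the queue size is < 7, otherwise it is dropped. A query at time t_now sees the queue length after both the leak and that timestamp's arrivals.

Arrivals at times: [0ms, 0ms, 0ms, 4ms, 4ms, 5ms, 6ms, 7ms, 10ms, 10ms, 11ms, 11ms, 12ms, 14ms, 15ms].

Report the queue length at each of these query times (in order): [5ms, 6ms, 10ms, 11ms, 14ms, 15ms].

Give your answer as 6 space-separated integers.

Queue lengths at query times:
  query t=5ms: backlog = 2
  query t=6ms: backlog = 2
  query t=10ms: backlog = 2
  query t=11ms: backlog = 3
  query t=14ms: backlog = 2
  query t=15ms: backlog = 2

Answer: 2 2 2 3 2 2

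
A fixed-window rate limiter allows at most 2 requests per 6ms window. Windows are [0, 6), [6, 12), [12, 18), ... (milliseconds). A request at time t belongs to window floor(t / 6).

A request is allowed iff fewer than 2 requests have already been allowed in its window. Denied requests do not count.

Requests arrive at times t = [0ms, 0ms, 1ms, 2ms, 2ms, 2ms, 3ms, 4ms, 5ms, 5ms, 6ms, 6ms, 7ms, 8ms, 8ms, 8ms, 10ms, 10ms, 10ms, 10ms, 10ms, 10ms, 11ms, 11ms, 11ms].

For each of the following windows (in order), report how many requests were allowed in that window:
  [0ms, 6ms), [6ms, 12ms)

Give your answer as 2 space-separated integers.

Answer: 2 2

Derivation:
Processing requests:
  req#1 t=0ms (window 0): ALLOW
  req#2 t=0ms (window 0): ALLOW
  req#3 t=1ms (window 0): DENY
  req#4 t=2ms (window 0): DENY
  req#5 t=2ms (window 0): DENY
  req#6 t=2ms (window 0): DENY
  req#7 t=3ms (window 0): DENY
  req#8 t=4ms (window 0): DENY
  req#9 t=5ms (window 0): DENY
  req#10 t=5ms (window 0): DENY
  req#11 t=6ms (window 1): ALLOW
  req#12 t=6ms (window 1): ALLOW
  req#13 t=7ms (window 1): DENY
  req#14 t=8ms (window 1): DENY
  req#15 t=8ms (window 1): DENY
  req#16 t=8ms (window 1): DENY
  req#17 t=10ms (window 1): DENY
  req#18 t=10ms (window 1): DENY
  req#19 t=10ms (window 1): DENY
  req#20 t=10ms (window 1): DENY
  req#21 t=10ms (window 1): DENY
  req#22 t=10ms (window 1): DENY
  req#23 t=11ms (window 1): DENY
  req#24 t=11ms (window 1): DENY
  req#25 t=11ms (window 1): DENY

Allowed counts by window: 2 2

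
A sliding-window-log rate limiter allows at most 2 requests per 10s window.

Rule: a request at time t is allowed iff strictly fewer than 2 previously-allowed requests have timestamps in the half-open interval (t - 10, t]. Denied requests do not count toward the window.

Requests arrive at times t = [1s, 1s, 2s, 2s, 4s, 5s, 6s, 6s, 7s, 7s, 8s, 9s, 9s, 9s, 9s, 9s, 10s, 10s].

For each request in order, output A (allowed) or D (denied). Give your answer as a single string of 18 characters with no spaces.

Tracking allowed requests in the window:
  req#1 t=1s: ALLOW
  req#2 t=1s: ALLOW
  req#3 t=2s: DENY
  req#4 t=2s: DENY
  req#5 t=4s: DENY
  req#6 t=5s: DENY
  req#7 t=6s: DENY
  req#8 t=6s: DENY
  req#9 t=7s: DENY
  req#10 t=7s: DENY
  req#11 t=8s: DENY
  req#12 t=9s: DENY
  req#13 t=9s: DENY
  req#14 t=9s: DENY
  req#15 t=9s: DENY
  req#16 t=9s: DENY
  req#17 t=10s: DENY
  req#18 t=10s: DENY

Answer: AADDDDDDDDDDDDDDDD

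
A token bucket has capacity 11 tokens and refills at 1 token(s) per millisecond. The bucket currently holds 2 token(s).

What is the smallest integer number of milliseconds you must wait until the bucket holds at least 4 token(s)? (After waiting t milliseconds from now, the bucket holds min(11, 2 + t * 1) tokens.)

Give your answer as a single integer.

Answer: 2

Derivation:
Need 2 + t * 1 >= 4, so t >= 2/1.
Smallest integer t = ceil(2/1) = 2.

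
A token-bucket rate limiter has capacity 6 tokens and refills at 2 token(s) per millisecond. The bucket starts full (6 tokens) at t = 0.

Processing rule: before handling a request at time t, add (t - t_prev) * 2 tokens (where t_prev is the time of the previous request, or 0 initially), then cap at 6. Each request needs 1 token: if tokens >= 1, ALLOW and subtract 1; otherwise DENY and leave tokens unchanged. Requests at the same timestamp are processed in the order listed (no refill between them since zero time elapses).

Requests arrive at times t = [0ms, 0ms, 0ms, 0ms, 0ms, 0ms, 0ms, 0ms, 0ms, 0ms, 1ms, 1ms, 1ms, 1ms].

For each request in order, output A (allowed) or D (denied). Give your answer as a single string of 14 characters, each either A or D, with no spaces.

Simulating step by step:
  req#1 t=0ms: ALLOW
  req#2 t=0ms: ALLOW
  req#3 t=0ms: ALLOW
  req#4 t=0ms: ALLOW
  req#5 t=0ms: ALLOW
  req#6 t=0ms: ALLOW
  req#7 t=0ms: DENY
  req#8 t=0ms: DENY
  req#9 t=0ms: DENY
  req#10 t=0ms: DENY
  req#11 t=1ms: ALLOW
  req#12 t=1ms: ALLOW
  req#13 t=1ms: DENY
  req#14 t=1ms: DENY

Answer: AAAAAADDDDAADD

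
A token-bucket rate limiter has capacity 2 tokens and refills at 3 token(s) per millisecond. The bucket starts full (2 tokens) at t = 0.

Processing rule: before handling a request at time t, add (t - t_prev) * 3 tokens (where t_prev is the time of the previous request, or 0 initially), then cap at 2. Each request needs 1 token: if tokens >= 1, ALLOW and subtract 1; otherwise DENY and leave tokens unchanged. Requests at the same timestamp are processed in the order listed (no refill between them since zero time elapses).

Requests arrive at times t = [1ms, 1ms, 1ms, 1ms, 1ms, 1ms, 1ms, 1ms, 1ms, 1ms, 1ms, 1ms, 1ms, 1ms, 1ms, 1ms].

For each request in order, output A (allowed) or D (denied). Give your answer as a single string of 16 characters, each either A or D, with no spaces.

Simulating step by step:
  req#1 t=1ms: ALLOW
  req#2 t=1ms: ALLOW
  req#3 t=1ms: DENY
  req#4 t=1ms: DENY
  req#5 t=1ms: DENY
  req#6 t=1ms: DENY
  req#7 t=1ms: DENY
  req#8 t=1ms: DENY
  req#9 t=1ms: DENY
  req#10 t=1ms: DENY
  req#11 t=1ms: DENY
  req#12 t=1ms: DENY
  req#13 t=1ms: DENY
  req#14 t=1ms: DENY
  req#15 t=1ms: DENY
  req#16 t=1ms: DENY

Answer: AADDDDDDDDDDDDDD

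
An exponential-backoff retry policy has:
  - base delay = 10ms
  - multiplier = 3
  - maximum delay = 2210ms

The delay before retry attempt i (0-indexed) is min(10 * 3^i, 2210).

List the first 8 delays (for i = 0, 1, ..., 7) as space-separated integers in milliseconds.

Computing each delay:
  i=0: min(10*3^0, 2210) = 10
  i=1: min(10*3^1, 2210) = 30
  i=2: min(10*3^2, 2210) = 90
  i=3: min(10*3^3, 2210) = 270
  i=4: min(10*3^4, 2210) = 810
  i=5: min(10*3^5, 2210) = 2210
  i=6: min(10*3^6, 2210) = 2210
  i=7: min(10*3^7, 2210) = 2210

Answer: 10 30 90 270 810 2210 2210 2210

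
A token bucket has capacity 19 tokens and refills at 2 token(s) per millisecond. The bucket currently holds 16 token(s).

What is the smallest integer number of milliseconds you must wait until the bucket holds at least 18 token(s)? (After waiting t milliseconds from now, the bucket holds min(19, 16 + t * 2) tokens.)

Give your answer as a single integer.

Answer: 1

Derivation:
Need 16 + t * 2 >= 18, so t >= 2/2.
Smallest integer t = ceil(2/2) = 1.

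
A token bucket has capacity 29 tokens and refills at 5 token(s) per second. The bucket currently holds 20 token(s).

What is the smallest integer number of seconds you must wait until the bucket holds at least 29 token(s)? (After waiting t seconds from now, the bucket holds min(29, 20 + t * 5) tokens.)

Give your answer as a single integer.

Need 20 + t * 5 >= 29, so t >= 9/5.
Smallest integer t = ceil(9/5) = 2.

Answer: 2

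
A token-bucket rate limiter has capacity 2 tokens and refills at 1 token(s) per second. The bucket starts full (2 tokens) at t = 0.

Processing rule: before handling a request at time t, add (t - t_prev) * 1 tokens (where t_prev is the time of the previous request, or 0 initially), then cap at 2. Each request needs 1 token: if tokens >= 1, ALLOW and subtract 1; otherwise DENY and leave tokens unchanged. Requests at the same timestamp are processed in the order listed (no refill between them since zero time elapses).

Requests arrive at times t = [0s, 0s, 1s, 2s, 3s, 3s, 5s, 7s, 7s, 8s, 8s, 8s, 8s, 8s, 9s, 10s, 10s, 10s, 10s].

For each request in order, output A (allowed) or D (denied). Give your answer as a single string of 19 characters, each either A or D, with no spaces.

Simulating step by step:
  req#1 t=0s: ALLOW
  req#2 t=0s: ALLOW
  req#3 t=1s: ALLOW
  req#4 t=2s: ALLOW
  req#5 t=3s: ALLOW
  req#6 t=3s: DENY
  req#7 t=5s: ALLOW
  req#8 t=7s: ALLOW
  req#9 t=7s: ALLOW
  req#10 t=8s: ALLOW
  req#11 t=8s: DENY
  req#12 t=8s: DENY
  req#13 t=8s: DENY
  req#14 t=8s: DENY
  req#15 t=9s: ALLOW
  req#16 t=10s: ALLOW
  req#17 t=10s: DENY
  req#18 t=10s: DENY
  req#19 t=10s: DENY

Answer: AAAAADAAAADDDDAADDD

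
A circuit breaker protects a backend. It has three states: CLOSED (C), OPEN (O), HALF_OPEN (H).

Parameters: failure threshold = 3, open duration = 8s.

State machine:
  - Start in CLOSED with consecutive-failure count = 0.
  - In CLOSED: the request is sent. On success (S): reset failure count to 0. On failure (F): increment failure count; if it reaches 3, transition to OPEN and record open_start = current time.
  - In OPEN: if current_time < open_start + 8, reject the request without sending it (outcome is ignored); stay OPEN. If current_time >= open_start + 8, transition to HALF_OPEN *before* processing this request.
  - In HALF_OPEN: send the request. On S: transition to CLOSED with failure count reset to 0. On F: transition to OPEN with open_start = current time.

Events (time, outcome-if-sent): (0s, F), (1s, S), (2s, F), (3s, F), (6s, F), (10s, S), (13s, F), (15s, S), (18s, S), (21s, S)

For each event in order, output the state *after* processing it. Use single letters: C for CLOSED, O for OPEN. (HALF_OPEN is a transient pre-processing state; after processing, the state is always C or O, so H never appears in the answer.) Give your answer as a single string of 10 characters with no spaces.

State after each event:
  event#1 t=0s outcome=F: state=CLOSED
  event#2 t=1s outcome=S: state=CLOSED
  event#3 t=2s outcome=F: state=CLOSED
  event#4 t=3s outcome=F: state=CLOSED
  event#5 t=6s outcome=F: state=OPEN
  event#6 t=10s outcome=S: state=OPEN
  event#7 t=13s outcome=F: state=OPEN
  event#8 t=15s outcome=S: state=CLOSED
  event#9 t=18s outcome=S: state=CLOSED
  event#10 t=21s outcome=S: state=CLOSED

Answer: CCCCOOOCCC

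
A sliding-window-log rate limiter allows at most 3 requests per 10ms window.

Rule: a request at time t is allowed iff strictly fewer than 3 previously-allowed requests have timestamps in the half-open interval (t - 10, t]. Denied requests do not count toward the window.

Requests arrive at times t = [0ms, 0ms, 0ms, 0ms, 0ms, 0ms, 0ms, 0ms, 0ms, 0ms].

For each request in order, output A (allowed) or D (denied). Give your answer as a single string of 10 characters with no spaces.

Answer: AAADDDDDDD

Derivation:
Tracking allowed requests in the window:
  req#1 t=0ms: ALLOW
  req#2 t=0ms: ALLOW
  req#3 t=0ms: ALLOW
  req#4 t=0ms: DENY
  req#5 t=0ms: DENY
  req#6 t=0ms: DENY
  req#7 t=0ms: DENY
  req#8 t=0ms: DENY
  req#9 t=0ms: DENY
  req#10 t=0ms: DENY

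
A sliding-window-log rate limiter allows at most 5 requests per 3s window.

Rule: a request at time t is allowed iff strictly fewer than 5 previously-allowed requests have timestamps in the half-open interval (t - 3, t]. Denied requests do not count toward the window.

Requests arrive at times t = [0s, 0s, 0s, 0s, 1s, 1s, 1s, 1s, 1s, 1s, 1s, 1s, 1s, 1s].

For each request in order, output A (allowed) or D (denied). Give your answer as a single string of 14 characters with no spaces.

Answer: AAAAADDDDDDDDD

Derivation:
Tracking allowed requests in the window:
  req#1 t=0s: ALLOW
  req#2 t=0s: ALLOW
  req#3 t=0s: ALLOW
  req#4 t=0s: ALLOW
  req#5 t=1s: ALLOW
  req#6 t=1s: DENY
  req#7 t=1s: DENY
  req#8 t=1s: DENY
  req#9 t=1s: DENY
  req#10 t=1s: DENY
  req#11 t=1s: DENY
  req#12 t=1s: DENY
  req#13 t=1s: DENY
  req#14 t=1s: DENY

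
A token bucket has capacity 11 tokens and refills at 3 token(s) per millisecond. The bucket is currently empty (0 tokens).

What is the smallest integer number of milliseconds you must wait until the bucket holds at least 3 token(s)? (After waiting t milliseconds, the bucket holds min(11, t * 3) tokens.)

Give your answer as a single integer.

Answer: 1

Derivation:
Need t * 3 >= 3, so t >= 3/3.
Smallest integer t = ceil(3/3) = 1.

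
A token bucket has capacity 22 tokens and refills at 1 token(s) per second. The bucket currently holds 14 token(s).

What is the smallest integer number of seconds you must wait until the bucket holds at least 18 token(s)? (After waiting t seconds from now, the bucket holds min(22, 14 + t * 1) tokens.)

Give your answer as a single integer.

Answer: 4

Derivation:
Need 14 + t * 1 >= 18, so t >= 4/1.
Smallest integer t = ceil(4/1) = 4.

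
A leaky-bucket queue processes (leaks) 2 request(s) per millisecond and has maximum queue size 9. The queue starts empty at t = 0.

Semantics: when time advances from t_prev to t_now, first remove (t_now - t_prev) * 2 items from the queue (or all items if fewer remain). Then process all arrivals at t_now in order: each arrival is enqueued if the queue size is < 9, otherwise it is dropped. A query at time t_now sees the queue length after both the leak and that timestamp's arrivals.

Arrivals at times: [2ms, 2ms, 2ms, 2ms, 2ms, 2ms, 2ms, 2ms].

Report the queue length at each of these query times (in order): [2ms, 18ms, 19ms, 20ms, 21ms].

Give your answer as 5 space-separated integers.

Queue lengths at query times:
  query t=2ms: backlog = 8
  query t=18ms: backlog = 0
  query t=19ms: backlog = 0
  query t=20ms: backlog = 0
  query t=21ms: backlog = 0

Answer: 8 0 0 0 0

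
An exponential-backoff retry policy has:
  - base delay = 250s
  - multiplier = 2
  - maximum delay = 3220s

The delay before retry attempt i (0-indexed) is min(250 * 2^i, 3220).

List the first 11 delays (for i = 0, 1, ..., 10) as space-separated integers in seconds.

Answer: 250 500 1000 2000 3220 3220 3220 3220 3220 3220 3220

Derivation:
Computing each delay:
  i=0: min(250*2^0, 3220) = 250
  i=1: min(250*2^1, 3220) = 500
  i=2: min(250*2^2, 3220) = 1000
  i=3: min(250*2^3, 3220) = 2000
  i=4: min(250*2^4, 3220) = 3220
  i=5: min(250*2^5, 3220) = 3220
  i=6: min(250*2^6, 3220) = 3220
  i=7: min(250*2^7, 3220) = 3220
  i=8: min(250*2^8, 3220) = 3220
  i=9: min(250*2^9, 3220) = 3220
  i=10: min(250*2^10, 3220) = 3220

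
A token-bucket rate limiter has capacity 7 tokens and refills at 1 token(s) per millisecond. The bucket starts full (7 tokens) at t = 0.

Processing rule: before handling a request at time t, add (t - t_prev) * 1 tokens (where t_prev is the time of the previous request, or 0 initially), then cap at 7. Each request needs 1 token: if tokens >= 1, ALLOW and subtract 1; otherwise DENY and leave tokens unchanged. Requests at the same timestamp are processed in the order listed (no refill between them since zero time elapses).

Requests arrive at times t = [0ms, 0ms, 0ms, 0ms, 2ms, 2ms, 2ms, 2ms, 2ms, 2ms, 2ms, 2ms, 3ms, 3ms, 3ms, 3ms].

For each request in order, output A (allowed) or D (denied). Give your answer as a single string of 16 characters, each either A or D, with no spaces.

Answer: AAAAAAAAADDDADDD

Derivation:
Simulating step by step:
  req#1 t=0ms: ALLOW
  req#2 t=0ms: ALLOW
  req#3 t=0ms: ALLOW
  req#4 t=0ms: ALLOW
  req#5 t=2ms: ALLOW
  req#6 t=2ms: ALLOW
  req#7 t=2ms: ALLOW
  req#8 t=2ms: ALLOW
  req#9 t=2ms: ALLOW
  req#10 t=2ms: DENY
  req#11 t=2ms: DENY
  req#12 t=2ms: DENY
  req#13 t=3ms: ALLOW
  req#14 t=3ms: DENY
  req#15 t=3ms: DENY
  req#16 t=3ms: DENY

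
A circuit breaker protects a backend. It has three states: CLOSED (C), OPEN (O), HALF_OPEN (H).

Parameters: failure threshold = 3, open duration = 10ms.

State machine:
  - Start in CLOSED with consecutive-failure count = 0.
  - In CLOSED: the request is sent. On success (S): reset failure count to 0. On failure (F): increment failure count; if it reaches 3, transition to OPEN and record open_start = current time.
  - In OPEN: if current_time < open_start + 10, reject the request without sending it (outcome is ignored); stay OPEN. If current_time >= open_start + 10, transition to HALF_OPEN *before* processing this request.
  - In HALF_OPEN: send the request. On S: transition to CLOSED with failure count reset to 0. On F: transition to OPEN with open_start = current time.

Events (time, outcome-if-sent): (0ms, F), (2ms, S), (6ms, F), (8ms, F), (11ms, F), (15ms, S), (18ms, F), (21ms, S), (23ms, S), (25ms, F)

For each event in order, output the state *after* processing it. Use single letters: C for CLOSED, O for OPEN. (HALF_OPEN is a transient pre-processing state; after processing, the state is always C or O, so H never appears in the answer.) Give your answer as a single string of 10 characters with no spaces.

State after each event:
  event#1 t=0ms outcome=F: state=CLOSED
  event#2 t=2ms outcome=S: state=CLOSED
  event#3 t=6ms outcome=F: state=CLOSED
  event#4 t=8ms outcome=F: state=CLOSED
  event#5 t=11ms outcome=F: state=OPEN
  event#6 t=15ms outcome=S: state=OPEN
  event#7 t=18ms outcome=F: state=OPEN
  event#8 t=21ms outcome=S: state=CLOSED
  event#9 t=23ms outcome=S: state=CLOSED
  event#10 t=25ms outcome=F: state=CLOSED

Answer: CCCCOOOCCC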